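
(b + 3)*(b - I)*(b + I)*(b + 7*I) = b^4 + 3*b^3 + 7*I*b^3 + b^2 + 21*I*b^2 + 3*b + 7*I*b + 21*I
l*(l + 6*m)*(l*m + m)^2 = l^4*m^2 + 6*l^3*m^3 + 2*l^3*m^2 + 12*l^2*m^3 + l^2*m^2 + 6*l*m^3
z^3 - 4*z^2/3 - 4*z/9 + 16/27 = (z - 4/3)*(z - 2/3)*(z + 2/3)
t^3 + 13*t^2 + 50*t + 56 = (t + 2)*(t + 4)*(t + 7)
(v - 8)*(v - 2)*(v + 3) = v^3 - 7*v^2 - 14*v + 48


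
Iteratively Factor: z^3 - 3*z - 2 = (z + 1)*(z^2 - z - 2) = (z - 2)*(z + 1)*(z + 1)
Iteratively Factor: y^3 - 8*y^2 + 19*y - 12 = (y - 3)*(y^2 - 5*y + 4) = (y - 3)*(y - 1)*(y - 4)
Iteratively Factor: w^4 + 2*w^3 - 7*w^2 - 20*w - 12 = (w + 2)*(w^3 - 7*w - 6) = (w + 1)*(w + 2)*(w^2 - w - 6) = (w + 1)*(w + 2)^2*(w - 3)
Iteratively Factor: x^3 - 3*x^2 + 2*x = (x)*(x^2 - 3*x + 2) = x*(x - 2)*(x - 1)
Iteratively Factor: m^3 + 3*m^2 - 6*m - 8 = (m - 2)*(m^2 + 5*m + 4) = (m - 2)*(m + 1)*(m + 4)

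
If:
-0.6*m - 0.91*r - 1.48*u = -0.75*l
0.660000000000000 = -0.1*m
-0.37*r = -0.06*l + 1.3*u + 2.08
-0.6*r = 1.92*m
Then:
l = 5.86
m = -6.60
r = 21.12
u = -7.34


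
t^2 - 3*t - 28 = (t - 7)*(t + 4)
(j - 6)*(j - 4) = j^2 - 10*j + 24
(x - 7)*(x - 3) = x^2 - 10*x + 21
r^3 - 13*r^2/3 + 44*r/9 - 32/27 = (r - 8/3)*(r - 4/3)*(r - 1/3)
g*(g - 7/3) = g^2 - 7*g/3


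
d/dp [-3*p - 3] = -3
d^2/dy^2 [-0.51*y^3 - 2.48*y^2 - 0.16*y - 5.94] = -3.06*y - 4.96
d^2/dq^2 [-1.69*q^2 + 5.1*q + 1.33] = -3.38000000000000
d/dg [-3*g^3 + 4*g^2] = g*(8 - 9*g)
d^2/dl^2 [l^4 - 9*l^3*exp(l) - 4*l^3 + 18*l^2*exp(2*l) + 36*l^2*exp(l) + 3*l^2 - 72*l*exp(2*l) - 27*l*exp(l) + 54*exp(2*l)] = -9*l^3*exp(l) + 72*l^2*exp(2*l) - 18*l^2*exp(l) + 12*l^2 - 144*l*exp(2*l) + 63*l*exp(l) - 24*l - 36*exp(2*l) + 18*exp(l) + 6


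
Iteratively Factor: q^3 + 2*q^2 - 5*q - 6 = (q + 3)*(q^2 - q - 2) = (q + 1)*(q + 3)*(q - 2)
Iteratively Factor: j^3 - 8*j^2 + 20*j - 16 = (j - 2)*(j^2 - 6*j + 8) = (j - 4)*(j - 2)*(j - 2)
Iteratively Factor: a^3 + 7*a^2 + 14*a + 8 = (a + 2)*(a^2 + 5*a + 4) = (a + 1)*(a + 2)*(a + 4)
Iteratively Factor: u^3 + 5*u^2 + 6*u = (u + 2)*(u^2 + 3*u) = (u + 2)*(u + 3)*(u)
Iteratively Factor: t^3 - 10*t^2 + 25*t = (t - 5)*(t^2 - 5*t) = (t - 5)^2*(t)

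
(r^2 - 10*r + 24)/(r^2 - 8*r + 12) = (r - 4)/(r - 2)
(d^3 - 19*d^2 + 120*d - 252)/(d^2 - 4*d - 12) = (d^2 - 13*d + 42)/(d + 2)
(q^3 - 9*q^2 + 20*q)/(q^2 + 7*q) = (q^2 - 9*q + 20)/(q + 7)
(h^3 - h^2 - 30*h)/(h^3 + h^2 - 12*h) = (h^2 - h - 30)/(h^2 + h - 12)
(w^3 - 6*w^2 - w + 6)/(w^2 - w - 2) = (w^2 - 7*w + 6)/(w - 2)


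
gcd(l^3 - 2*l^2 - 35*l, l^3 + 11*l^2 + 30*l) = l^2 + 5*l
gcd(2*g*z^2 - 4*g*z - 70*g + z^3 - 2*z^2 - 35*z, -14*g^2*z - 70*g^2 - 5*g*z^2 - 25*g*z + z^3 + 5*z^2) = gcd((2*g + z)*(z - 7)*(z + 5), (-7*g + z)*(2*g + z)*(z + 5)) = 2*g*z + 10*g + z^2 + 5*z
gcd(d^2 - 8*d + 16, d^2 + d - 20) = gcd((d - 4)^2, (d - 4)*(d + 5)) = d - 4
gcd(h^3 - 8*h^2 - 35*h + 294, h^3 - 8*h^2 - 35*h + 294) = h^3 - 8*h^2 - 35*h + 294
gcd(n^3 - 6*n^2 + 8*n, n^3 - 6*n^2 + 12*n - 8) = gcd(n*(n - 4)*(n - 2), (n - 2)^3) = n - 2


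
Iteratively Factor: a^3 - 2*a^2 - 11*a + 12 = (a - 1)*(a^2 - a - 12) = (a - 4)*(a - 1)*(a + 3)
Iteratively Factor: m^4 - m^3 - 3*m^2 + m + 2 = (m - 2)*(m^3 + m^2 - m - 1) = (m - 2)*(m - 1)*(m^2 + 2*m + 1) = (m - 2)*(m - 1)*(m + 1)*(m + 1)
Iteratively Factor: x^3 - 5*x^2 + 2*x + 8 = (x - 2)*(x^2 - 3*x - 4) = (x - 4)*(x - 2)*(x + 1)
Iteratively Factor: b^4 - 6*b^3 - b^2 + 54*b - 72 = (b + 3)*(b^3 - 9*b^2 + 26*b - 24) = (b - 3)*(b + 3)*(b^2 - 6*b + 8) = (b - 3)*(b - 2)*(b + 3)*(b - 4)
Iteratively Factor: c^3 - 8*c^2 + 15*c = (c - 5)*(c^2 - 3*c) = (c - 5)*(c - 3)*(c)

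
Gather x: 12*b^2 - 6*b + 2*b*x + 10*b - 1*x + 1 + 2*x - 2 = 12*b^2 + 4*b + x*(2*b + 1) - 1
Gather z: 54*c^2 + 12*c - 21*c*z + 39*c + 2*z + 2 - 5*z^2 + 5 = 54*c^2 + 51*c - 5*z^2 + z*(2 - 21*c) + 7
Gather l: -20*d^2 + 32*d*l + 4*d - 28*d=-20*d^2 + 32*d*l - 24*d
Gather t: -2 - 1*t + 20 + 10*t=9*t + 18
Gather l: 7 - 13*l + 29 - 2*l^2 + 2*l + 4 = -2*l^2 - 11*l + 40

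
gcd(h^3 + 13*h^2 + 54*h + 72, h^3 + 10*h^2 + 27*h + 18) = h^2 + 9*h + 18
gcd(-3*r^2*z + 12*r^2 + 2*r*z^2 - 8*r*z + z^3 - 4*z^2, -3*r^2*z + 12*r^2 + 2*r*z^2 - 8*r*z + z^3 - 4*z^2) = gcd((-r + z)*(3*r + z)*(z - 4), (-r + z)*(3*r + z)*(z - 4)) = -3*r^2*z + 12*r^2 + 2*r*z^2 - 8*r*z + z^3 - 4*z^2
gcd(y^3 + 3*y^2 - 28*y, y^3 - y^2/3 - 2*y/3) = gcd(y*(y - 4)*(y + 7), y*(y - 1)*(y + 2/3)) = y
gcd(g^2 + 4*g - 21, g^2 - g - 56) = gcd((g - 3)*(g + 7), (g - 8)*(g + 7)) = g + 7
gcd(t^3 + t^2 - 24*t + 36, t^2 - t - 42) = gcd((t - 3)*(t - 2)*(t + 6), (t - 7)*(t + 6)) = t + 6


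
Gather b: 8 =8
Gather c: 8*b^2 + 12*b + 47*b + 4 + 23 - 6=8*b^2 + 59*b + 21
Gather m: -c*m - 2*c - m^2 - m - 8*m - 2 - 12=-2*c - m^2 + m*(-c - 9) - 14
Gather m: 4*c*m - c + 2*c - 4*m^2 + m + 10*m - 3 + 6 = c - 4*m^2 + m*(4*c + 11) + 3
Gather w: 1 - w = 1 - w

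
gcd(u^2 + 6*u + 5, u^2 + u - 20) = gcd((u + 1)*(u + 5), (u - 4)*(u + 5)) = u + 5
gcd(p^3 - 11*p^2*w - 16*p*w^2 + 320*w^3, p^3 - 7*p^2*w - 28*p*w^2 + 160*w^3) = p^2 - 3*p*w - 40*w^2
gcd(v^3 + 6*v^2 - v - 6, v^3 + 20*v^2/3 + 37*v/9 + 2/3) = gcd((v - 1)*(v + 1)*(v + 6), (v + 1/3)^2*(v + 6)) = v + 6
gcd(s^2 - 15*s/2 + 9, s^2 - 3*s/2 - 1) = 1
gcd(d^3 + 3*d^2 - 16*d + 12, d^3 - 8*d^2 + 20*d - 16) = d - 2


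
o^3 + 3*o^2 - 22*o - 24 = (o - 4)*(o + 1)*(o + 6)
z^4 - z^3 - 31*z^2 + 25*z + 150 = (z - 5)*(z - 3)*(z + 2)*(z + 5)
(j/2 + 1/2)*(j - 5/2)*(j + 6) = j^3/2 + 9*j^2/4 - 23*j/4 - 15/2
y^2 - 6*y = y*(y - 6)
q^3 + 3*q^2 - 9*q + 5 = (q - 1)^2*(q + 5)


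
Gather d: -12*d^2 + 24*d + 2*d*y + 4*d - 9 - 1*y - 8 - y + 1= -12*d^2 + d*(2*y + 28) - 2*y - 16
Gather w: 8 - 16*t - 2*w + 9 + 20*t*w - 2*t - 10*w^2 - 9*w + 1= -18*t - 10*w^2 + w*(20*t - 11) + 18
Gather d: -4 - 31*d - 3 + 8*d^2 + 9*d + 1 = 8*d^2 - 22*d - 6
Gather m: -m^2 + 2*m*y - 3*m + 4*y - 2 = -m^2 + m*(2*y - 3) + 4*y - 2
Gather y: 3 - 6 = -3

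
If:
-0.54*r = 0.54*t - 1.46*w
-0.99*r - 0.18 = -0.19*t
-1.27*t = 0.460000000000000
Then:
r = -0.25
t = -0.36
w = -0.23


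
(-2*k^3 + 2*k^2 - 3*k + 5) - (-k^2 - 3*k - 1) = -2*k^3 + 3*k^2 + 6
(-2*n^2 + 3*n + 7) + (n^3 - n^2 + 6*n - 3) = n^3 - 3*n^2 + 9*n + 4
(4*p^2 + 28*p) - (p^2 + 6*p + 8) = 3*p^2 + 22*p - 8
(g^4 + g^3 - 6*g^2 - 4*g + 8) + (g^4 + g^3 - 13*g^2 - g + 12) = 2*g^4 + 2*g^3 - 19*g^2 - 5*g + 20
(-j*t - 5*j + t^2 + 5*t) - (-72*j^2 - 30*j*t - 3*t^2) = 72*j^2 + 29*j*t - 5*j + 4*t^2 + 5*t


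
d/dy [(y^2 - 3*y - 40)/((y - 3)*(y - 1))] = (-y^2 + 86*y - 169)/(y^4 - 8*y^3 + 22*y^2 - 24*y + 9)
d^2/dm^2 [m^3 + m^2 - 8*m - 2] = 6*m + 2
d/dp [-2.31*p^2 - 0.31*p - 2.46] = -4.62*p - 0.31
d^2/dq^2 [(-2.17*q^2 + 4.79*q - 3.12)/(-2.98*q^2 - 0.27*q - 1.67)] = (-2.8421709430404e-14*q^4 - 88.566196*q^3 + 101.445756*q^2 + 158.089596*q - 14.17564)/(26.463592*q^6 + 7.193124*q^5 + 45.14253*q^4 + 8.081775*q^3 + 25.297995*q^2 + 2.259009*q + 4.657463)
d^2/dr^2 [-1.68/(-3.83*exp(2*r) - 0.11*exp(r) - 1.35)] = (1.68*(7.66*exp(r) + 0.11)*(15.32*exp(r) + 0.22)*exp(r) - (25.7376*exp(r) + 0.1848)*(3.83*exp(2*r) + 0.11*exp(r) + 1.35))*exp(r)/(3.83*exp(2*r) + 0.11*exp(r) + 1.35)^3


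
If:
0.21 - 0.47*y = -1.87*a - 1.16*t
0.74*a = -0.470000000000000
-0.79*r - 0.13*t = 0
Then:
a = -0.64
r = -0.0666739415102575*y - 0.138696367690257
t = 0.405172413793103*y + 0.84284715750233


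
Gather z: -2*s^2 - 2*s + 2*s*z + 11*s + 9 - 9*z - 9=-2*s^2 + 9*s + z*(2*s - 9)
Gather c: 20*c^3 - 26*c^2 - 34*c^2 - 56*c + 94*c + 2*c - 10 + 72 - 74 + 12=20*c^3 - 60*c^2 + 40*c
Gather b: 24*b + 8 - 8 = 24*b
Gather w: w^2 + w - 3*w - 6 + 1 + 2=w^2 - 2*w - 3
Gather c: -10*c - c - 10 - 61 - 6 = -11*c - 77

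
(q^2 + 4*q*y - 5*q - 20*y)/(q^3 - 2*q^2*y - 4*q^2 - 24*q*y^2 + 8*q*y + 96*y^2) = (5 - q)/(-q^2 + 6*q*y + 4*q - 24*y)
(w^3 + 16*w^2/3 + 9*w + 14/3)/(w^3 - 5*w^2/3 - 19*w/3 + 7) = (w^2 + 3*w + 2)/(w^2 - 4*w + 3)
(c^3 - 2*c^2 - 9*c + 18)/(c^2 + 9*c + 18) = (c^2 - 5*c + 6)/(c + 6)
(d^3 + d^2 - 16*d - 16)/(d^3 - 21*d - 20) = (d - 4)/(d - 5)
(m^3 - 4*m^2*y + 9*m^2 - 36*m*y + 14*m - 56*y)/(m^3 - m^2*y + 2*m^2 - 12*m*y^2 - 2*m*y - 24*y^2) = (m + 7)/(m + 3*y)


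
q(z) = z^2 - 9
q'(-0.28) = -0.56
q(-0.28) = -8.92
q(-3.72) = 4.84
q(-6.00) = 27.00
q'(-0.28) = -0.56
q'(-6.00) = -12.00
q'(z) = 2*z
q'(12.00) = 24.00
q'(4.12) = 8.24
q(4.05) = 7.40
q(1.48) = -6.81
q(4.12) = 7.97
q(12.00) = 135.00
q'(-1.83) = -3.66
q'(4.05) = 8.10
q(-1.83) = -5.65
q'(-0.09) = -0.18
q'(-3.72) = -7.44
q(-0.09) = -8.99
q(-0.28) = -8.92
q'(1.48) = 2.96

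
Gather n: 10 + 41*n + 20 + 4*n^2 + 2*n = 4*n^2 + 43*n + 30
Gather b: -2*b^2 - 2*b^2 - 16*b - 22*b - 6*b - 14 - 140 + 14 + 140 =-4*b^2 - 44*b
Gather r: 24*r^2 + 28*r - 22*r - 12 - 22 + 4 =24*r^2 + 6*r - 30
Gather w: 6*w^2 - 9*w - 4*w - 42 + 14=6*w^2 - 13*w - 28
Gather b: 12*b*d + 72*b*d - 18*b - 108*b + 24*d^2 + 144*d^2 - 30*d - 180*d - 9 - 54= b*(84*d - 126) + 168*d^2 - 210*d - 63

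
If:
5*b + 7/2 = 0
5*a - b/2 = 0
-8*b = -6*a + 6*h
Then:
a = -7/100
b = -7/10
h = 259/300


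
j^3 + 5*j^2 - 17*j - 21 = (j - 3)*(j + 1)*(j + 7)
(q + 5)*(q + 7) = q^2 + 12*q + 35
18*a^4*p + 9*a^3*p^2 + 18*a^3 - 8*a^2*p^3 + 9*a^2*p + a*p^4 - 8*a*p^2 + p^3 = (-6*a + p)*(-3*a + p)*(a + p)*(a*p + 1)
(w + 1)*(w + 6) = w^2 + 7*w + 6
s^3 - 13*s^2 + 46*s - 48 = (s - 8)*(s - 3)*(s - 2)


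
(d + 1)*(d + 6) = d^2 + 7*d + 6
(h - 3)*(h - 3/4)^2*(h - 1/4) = h^4 - 19*h^3/4 + 99*h^2/16 - 189*h/64 + 27/64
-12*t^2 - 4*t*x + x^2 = (-6*t + x)*(2*t + x)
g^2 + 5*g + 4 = (g + 1)*(g + 4)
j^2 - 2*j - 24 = (j - 6)*(j + 4)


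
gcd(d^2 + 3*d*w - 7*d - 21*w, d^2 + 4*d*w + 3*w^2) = d + 3*w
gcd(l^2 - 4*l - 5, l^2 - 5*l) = l - 5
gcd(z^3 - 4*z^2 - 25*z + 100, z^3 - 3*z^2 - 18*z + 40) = z - 5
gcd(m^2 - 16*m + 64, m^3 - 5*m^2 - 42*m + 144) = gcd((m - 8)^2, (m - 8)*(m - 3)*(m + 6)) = m - 8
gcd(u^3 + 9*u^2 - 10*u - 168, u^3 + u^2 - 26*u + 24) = u^2 + 2*u - 24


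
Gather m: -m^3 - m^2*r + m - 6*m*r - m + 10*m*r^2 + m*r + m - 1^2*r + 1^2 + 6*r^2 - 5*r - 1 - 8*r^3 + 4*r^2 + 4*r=-m^3 - m^2*r + m*(10*r^2 - 5*r + 1) - 8*r^3 + 10*r^2 - 2*r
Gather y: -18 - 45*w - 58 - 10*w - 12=-55*w - 88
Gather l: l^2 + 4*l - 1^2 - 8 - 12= l^2 + 4*l - 21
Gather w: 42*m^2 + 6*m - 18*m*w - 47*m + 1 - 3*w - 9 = 42*m^2 - 41*m + w*(-18*m - 3) - 8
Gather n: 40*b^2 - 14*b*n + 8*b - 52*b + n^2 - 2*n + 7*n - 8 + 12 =40*b^2 - 44*b + n^2 + n*(5 - 14*b) + 4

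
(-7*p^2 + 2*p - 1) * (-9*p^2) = 63*p^4 - 18*p^3 + 9*p^2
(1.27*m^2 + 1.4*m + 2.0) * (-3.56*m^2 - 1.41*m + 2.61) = -4.5212*m^4 - 6.7747*m^3 - 5.7793*m^2 + 0.834*m + 5.22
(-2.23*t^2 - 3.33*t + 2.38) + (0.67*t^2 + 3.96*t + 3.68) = -1.56*t^2 + 0.63*t + 6.06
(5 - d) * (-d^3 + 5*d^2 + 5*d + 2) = d^4 - 10*d^3 + 20*d^2 + 23*d + 10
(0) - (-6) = 6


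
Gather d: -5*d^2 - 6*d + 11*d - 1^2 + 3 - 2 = -5*d^2 + 5*d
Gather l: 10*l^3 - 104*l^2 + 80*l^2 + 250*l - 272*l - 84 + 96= 10*l^3 - 24*l^2 - 22*l + 12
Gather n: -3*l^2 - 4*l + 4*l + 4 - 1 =3 - 3*l^2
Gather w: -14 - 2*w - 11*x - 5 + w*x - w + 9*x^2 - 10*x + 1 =w*(x - 3) + 9*x^2 - 21*x - 18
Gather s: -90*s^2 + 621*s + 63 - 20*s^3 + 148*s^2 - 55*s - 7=-20*s^3 + 58*s^2 + 566*s + 56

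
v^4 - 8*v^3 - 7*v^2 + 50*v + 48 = (v - 8)*(v - 3)*(v + 1)*(v + 2)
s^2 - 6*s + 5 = (s - 5)*(s - 1)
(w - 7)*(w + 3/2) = w^2 - 11*w/2 - 21/2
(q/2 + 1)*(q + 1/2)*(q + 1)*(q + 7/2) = q^4/2 + 7*q^3/2 + 63*q^2/8 + 53*q/8 + 7/4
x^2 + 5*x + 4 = (x + 1)*(x + 4)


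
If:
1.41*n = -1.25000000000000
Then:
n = -0.89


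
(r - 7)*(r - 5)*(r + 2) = r^3 - 10*r^2 + 11*r + 70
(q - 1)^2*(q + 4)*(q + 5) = q^4 + 7*q^3 + 3*q^2 - 31*q + 20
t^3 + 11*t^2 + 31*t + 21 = (t + 1)*(t + 3)*(t + 7)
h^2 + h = h*(h + 1)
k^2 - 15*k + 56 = (k - 8)*(k - 7)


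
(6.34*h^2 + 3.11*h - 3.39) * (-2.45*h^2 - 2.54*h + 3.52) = -15.533*h^4 - 23.7231*h^3 + 22.7229*h^2 + 19.5578*h - 11.9328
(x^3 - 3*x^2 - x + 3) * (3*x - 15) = 3*x^4 - 24*x^3 + 42*x^2 + 24*x - 45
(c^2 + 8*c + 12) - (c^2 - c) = 9*c + 12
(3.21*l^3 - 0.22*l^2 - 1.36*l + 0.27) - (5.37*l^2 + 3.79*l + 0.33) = 3.21*l^3 - 5.59*l^2 - 5.15*l - 0.06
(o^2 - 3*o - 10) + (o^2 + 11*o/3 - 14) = 2*o^2 + 2*o/3 - 24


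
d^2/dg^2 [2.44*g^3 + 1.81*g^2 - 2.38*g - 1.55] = 14.64*g + 3.62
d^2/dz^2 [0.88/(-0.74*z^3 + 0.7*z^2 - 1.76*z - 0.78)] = ((3.9072*z - 1.232)*(0.74*z^3 - 0.7*z^2 + 1.76*z + 0.78) - 0.88*(2.22*z^2 - 1.4*z + 1.76)*(4.44*z^2 - 2.8*z + 3.52))/(0.74*z^3 - 0.7*z^2 + 1.76*z + 0.78)^3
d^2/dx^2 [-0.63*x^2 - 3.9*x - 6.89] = -1.26000000000000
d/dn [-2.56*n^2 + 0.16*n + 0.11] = 0.16 - 5.12*n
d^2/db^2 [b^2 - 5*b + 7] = 2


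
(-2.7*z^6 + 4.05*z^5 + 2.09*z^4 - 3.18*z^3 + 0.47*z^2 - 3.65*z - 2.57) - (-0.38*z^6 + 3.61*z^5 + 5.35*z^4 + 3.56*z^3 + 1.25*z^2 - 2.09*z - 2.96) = -2.32*z^6 + 0.44*z^5 - 3.26*z^4 - 6.74*z^3 - 0.78*z^2 - 1.56*z + 0.39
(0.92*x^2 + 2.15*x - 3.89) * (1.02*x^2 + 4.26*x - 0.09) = 0.9384*x^4 + 6.1122*x^3 + 5.1084*x^2 - 16.7649*x + 0.3501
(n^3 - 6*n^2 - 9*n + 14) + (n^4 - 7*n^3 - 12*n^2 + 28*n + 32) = n^4 - 6*n^3 - 18*n^2 + 19*n + 46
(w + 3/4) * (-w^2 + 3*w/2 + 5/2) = -w^3 + 3*w^2/4 + 29*w/8 + 15/8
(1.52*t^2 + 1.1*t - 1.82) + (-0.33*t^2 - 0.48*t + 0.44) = 1.19*t^2 + 0.62*t - 1.38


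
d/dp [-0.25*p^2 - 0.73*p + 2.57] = -0.5*p - 0.73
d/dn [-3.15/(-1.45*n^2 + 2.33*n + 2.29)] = (7.3395 - 9.135*n)/(-1.45*n^2 + 2.33*n + 2.29)^2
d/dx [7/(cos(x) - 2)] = 7*sin(x)/(cos(x) - 2)^2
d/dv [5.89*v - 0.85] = 5.89000000000000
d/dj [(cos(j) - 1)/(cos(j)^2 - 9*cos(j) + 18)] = (cos(j)^2 - 2*cos(j) - 9)*sin(j)/(cos(j)^2 - 9*cos(j) + 18)^2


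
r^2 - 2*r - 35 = (r - 7)*(r + 5)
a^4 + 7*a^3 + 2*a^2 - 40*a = a*(a - 2)*(a + 4)*(a + 5)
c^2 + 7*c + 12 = (c + 3)*(c + 4)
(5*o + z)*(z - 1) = 5*o*z - 5*o + z^2 - z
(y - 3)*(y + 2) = y^2 - y - 6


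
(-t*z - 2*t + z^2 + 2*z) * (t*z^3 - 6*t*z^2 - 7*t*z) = -t^2*z^4 + 4*t^2*z^3 + 19*t^2*z^2 + 14*t^2*z + t*z^5 - 4*t*z^4 - 19*t*z^3 - 14*t*z^2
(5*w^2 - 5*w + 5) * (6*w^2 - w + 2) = 30*w^4 - 35*w^3 + 45*w^2 - 15*w + 10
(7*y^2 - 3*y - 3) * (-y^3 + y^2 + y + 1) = -7*y^5 + 10*y^4 + 7*y^3 + y^2 - 6*y - 3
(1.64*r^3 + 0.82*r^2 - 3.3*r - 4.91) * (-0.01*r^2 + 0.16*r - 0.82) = -0.0164*r^5 + 0.2542*r^4 - 1.1806*r^3 - 1.1513*r^2 + 1.9204*r + 4.0262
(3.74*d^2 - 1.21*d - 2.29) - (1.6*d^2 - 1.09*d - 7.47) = 2.14*d^2 - 0.12*d + 5.18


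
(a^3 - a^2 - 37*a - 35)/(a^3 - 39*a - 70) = (a + 1)/(a + 2)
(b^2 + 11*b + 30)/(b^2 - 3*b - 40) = (b + 6)/(b - 8)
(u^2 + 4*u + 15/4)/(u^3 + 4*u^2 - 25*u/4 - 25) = (2*u + 3)/(2*u^2 + 3*u - 20)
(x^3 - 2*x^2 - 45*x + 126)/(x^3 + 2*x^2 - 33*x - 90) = (x^2 + 4*x - 21)/(x^2 + 8*x + 15)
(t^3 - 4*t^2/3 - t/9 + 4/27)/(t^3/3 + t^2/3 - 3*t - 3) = (3*t^3 - 4*t^2 - t/3 + 4/9)/(t^3 + t^2 - 9*t - 9)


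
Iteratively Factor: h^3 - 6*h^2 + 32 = (h - 4)*(h^2 - 2*h - 8) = (h - 4)*(h + 2)*(h - 4)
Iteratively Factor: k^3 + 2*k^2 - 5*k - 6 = (k - 2)*(k^2 + 4*k + 3) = (k - 2)*(k + 3)*(k + 1)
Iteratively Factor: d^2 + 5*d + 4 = (d + 1)*(d + 4)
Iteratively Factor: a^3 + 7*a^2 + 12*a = (a + 4)*(a^2 + 3*a) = (a + 3)*(a + 4)*(a)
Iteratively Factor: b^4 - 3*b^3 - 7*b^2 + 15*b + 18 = (b - 3)*(b^3 - 7*b - 6) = (b - 3)^2*(b^2 + 3*b + 2) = (b - 3)^2*(b + 1)*(b + 2)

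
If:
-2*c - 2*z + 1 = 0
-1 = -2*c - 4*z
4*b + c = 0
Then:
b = -1/8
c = 1/2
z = 0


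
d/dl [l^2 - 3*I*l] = 2*l - 3*I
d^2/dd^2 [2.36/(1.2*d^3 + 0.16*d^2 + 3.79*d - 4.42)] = (-(16.992*d + 0.7552)*(1.2*d^3 + 0.16*d^2 + 3.79*d - 4.42) + 2.36*(3.6*d^2 + 0.32*d + 3.79)*(7.2*d^2 + 0.64*d + 7.58))/(1.2*d^3 + 0.16*d^2 + 3.79*d - 4.42)^3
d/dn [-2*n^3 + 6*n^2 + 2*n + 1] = -6*n^2 + 12*n + 2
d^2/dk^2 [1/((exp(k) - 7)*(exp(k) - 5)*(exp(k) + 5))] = (9*exp(5*k) - 77*exp(4*k) + 146*exp(3*k) - 1050*exp(2*k) + 5525*exp(k) + 4375)*exp(k)/(exp(9*k) - 21*exp(8*k) + 72*exp(7*k) + 1232*exp(6*k) - 9150*exp(5*k) - 13650*exp(4*k) + 260000*exp(3*k) - 315000*exp(2*k) - 2296875*exp(k) + 5359375)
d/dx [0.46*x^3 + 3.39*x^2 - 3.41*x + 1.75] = 1.38*x^2 + 6.78*x - 3.41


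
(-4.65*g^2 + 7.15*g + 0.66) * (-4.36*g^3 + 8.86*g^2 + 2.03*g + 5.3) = 20.274*g^5 - 72.373*g^4 + 51.0319*g^3 - 4.2829*g^2 + 39.2348*g + 3.498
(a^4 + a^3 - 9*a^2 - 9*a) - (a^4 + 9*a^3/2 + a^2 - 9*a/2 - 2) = -7*a^3/2 - 10*a^2 - 9*a/2 + 2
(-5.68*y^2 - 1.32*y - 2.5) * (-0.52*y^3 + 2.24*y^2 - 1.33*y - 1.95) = 2.9536*y^5 - 12.0368*y^4 + 5.8976*y^3 + 7.2316*y^2 + 5.899*y + 4.875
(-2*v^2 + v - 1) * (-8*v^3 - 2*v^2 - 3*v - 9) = 16*v^5 - 4*v^4 + 12*v^3 + 17*v^2 - 6*v + 9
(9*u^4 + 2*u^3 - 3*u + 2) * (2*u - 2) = 18*u^5 - 14*u^4 - 4*u^3 - 6*u^2 + 10*u - 4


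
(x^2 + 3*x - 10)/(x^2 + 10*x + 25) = (x - 2)/(x + 5)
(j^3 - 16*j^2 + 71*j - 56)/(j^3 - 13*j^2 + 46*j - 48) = (j^2 - 8*j + 7)/(j^2 - 5*j + 6)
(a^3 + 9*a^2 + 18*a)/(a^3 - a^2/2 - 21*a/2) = 2*(a + 6)/(2*a - 7)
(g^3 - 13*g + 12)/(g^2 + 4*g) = g - 4 + 3/g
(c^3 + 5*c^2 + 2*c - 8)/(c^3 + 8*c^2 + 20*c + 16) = (c - 1)/(c + 2)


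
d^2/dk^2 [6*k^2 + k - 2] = 12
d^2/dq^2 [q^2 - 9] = 2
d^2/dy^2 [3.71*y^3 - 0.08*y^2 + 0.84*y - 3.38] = 22.26*y - 0.16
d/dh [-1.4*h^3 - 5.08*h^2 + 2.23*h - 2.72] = -4.2*h^2 - 10.16*h + 2.23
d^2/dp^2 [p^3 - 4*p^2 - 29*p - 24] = 6*p - 8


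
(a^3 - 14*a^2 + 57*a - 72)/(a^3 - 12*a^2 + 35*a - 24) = (a - 3)/(a - 1)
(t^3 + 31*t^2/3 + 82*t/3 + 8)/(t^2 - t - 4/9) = 3*(t^2 + 10*t + 24)/(3*t - 4)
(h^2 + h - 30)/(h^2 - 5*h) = (h + 6)/h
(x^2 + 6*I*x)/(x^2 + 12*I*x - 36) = x/(x + 6*I)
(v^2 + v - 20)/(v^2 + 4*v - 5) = (v - 4)/(v - 1)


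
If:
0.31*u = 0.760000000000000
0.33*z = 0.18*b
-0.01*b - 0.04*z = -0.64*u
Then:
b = 49.31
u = 2.45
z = 26.90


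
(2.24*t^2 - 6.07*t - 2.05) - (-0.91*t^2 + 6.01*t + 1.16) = 3.15*t^2 - 12.08*t - 3.21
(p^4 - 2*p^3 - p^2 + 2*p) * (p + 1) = p^5 - p^4 - 3*p^3 + p^2 + 2*p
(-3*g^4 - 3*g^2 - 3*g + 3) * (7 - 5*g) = 15*g^5 - 21*g^4 + 15*g^3 - 6*g^2 - 36*g + 21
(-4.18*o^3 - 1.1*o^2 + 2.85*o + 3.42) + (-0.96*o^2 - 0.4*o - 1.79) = -4.18*o^3 - 2.06*o^2 + 2.45*o + 1.63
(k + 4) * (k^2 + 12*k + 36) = k^3 + 16*k^2 + 84*k + 144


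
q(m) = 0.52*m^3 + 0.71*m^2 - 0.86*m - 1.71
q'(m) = 1.56*m^2 + 1.42*m - 0.86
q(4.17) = 44.76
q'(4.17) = 32.19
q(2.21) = 5.47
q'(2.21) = 9.90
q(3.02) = 16.49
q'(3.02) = 17.66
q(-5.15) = -49.48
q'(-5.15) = 33.20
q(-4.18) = -23.69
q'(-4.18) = 20.46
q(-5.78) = -73.43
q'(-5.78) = 43.05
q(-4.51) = -31.09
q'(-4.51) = 24.47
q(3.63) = 29.40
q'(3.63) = 24.85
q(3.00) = 16.14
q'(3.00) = 17.44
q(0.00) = -1.71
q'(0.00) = -0.86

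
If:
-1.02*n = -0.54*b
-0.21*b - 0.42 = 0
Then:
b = -2.00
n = -1.06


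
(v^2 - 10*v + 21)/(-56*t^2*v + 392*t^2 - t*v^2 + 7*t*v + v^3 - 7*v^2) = (3 - v)/(56*t^2 + t*v - v^2)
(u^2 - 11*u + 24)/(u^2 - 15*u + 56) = (u - 3)/(u - 7)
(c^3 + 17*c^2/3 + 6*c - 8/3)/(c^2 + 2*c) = c + 11/3 - 4/(3*c)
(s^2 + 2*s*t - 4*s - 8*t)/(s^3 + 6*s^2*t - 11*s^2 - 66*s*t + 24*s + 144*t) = (s^2 + 2*s*t - 4*s - 8*t)/(s^3 + 6*s^2*t - 11*s^2 - 66*s*t + 24*s + 144*t)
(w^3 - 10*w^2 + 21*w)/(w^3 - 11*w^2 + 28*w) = (w - 3)/(w - 4)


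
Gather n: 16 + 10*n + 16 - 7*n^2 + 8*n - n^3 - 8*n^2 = -n^3 - 15*n^2 + 18*n + 32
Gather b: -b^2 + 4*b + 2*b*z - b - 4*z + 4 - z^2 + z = -b^2 + b*(2*z + 3) - z^2 - 3*z + 4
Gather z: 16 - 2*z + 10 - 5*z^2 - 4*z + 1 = -5*z^2 - 6*z + 27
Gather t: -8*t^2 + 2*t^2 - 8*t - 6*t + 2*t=-6*t^2 - 12*t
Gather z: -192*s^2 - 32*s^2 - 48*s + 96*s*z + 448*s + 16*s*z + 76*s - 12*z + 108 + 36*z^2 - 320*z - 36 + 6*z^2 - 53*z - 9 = -224*s^2 + 476*s + 42*z^2 + z*(112*s - 385) + 63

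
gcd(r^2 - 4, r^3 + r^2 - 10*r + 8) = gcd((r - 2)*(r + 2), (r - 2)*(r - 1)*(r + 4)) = r - 2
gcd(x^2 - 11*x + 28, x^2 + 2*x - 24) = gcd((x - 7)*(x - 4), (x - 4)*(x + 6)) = x - 4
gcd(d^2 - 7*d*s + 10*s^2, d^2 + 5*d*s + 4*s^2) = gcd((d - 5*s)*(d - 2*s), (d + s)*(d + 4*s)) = 1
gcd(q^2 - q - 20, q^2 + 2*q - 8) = q + 4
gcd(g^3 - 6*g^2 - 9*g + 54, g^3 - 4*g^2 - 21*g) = g + 3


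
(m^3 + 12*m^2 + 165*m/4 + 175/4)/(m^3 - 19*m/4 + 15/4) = (2*m^2 + 19*m + 35)/(2*m^2 - 5*m + 3)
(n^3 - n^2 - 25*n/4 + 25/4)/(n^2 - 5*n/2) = n + 3/2 - 5/(2*n)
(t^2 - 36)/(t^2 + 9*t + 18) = (t - 6)/(t + 3)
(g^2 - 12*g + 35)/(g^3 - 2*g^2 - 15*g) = (g - 7)/(g*(g + 3))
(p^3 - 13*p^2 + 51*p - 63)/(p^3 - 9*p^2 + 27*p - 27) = (p - 7)/(p - 3)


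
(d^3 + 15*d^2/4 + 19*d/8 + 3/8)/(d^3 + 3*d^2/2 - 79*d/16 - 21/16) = 2*(2*d + 1)/(4*d - 7)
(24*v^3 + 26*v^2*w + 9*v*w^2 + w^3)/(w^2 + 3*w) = (24*v^3 + 26*v^2*w + 9*v*w^2 + w^3)/(w*(w + 3))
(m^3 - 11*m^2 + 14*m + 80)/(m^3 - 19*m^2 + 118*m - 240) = (m + 2)/(m - 6)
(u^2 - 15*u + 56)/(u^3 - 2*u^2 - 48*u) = (u - 7)/(u*(u + 6))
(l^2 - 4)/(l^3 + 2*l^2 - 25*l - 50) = (l - 2)/(l^2 - 25)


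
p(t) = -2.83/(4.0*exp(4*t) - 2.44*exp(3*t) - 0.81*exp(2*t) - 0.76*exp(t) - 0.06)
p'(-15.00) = 0.00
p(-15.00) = 47.17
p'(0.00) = 3638.57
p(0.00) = 40.43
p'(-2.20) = -12.84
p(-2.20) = 18.04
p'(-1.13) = -7.50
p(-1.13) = 6.60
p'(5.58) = 0.00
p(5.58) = -0.00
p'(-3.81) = -8.39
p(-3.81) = 36.63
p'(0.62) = 0.50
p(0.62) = -0.10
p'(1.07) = 0.06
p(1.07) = -0.01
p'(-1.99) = -12.33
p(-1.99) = 15.39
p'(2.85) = 0.00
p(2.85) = -0.00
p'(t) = -2.83*(-16.0*exp(4*t) + 7.32*exp(3*t) + 1.62*exp(2*t) + 0.76*exp(t))/(4.0*exp(4*t) - 2.44*exp(3*t) - 0.81*exp(2*t) - 0.76*exp(t) - 0.06)^2 = (45.28*exp(3*t) - 20.7156*exp(2*t) - 4.5846*exp(t) - 2.1508)*exp(t)/(-4.0*exp(4*t) + 2.44*exp(3*t) + 0.81*exp(2*t) + 0.76*exp(t) + 0.06)^2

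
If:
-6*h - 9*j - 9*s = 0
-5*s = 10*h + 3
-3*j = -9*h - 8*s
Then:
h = -3/5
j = -1/5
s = 3/5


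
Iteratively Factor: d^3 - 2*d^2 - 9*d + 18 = (d - 2)*(d^2 - 9) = (d - 3)*(d - 2)*(d + 3)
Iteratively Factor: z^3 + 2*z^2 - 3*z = (z)*(z^2 + 2*z - 3) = z*(z + 3)*(z - 1)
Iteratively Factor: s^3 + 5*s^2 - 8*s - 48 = (s - 3)*(s^2 + 8*s + 16) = (s - 3)*(s + 4)*(s + 4)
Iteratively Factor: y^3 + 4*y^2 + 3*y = (y + 3)*(y^2 + y) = (y + 1)*(y + 3)*(y)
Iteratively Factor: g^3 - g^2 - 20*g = (g)*(g^2 - g - 20) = g*(g + 4)*(g - 5)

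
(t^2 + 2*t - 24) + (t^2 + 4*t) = 2*t^2 + 6*t - 24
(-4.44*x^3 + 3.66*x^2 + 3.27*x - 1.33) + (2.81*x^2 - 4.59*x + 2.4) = -4.44*x^3 + 6.47*x^2 - 1.32*x + 1.07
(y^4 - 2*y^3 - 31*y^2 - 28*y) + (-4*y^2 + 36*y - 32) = y^4 - 2*y^3 - 35*y^2 + 8*y - 32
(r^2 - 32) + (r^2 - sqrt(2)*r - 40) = 2*r^2 - sqrt(2)*r - 72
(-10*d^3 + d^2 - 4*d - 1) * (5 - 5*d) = 50*d^4 - 55*d^3 + 25*d^2 - 15*d - 5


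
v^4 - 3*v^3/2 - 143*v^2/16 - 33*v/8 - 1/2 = (v - 4)*(v + 1/4)^2*(v + 2)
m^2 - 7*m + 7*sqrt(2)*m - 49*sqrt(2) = (m - 7)*(m + 7*sqrt(2))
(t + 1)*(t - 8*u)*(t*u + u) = t^3*u - 8*t^2*u^2 + 2*t^2*u - 16*t*u^2 + t*u - 8*u^2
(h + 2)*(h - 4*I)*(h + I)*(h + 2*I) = h^4 + 2*h^3 - I*h^3 + 10*h^2 - 2*I*h^2 + 20*h + 8*I*h + 16*I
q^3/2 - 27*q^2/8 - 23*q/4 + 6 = (q/2 + 1)*(q - 8)*(q - 3/4)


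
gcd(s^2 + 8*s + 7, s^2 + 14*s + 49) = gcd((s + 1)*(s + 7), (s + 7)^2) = s + 7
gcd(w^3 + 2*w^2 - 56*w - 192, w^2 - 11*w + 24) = w - 8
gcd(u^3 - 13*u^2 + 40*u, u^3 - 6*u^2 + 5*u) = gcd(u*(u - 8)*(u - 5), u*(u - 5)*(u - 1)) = u^2 - 5*u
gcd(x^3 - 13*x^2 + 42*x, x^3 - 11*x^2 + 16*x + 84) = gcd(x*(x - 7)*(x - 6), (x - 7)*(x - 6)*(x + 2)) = x^2 - 13*x + 42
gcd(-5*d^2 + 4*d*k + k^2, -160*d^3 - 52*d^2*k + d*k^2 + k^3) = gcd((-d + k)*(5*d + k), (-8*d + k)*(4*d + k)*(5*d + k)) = 5*d + k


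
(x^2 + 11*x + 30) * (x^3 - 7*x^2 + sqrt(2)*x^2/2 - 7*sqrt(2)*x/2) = x^5 + sqrt(2)*x^4/2 + 4*x^4 - 47*x^3 + 2*sqrt(2)*x^3 - 210*x^2 - 47*sqrt(2)*x^2/2 - 105*sqrt(2)*x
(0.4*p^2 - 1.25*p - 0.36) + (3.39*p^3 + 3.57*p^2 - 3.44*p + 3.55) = 3.39*p^3 + 3.97*p^2 - 4.69*p + 3.19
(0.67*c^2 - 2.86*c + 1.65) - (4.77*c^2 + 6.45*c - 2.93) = -4.1*c^2 - 9.31*c + 4.58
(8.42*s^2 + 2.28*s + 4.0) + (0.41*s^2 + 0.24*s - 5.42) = 8.83*s^2 + 2.52*s - 1.42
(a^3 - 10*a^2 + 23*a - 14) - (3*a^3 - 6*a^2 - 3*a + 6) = -2*a^3 - 4*a^2 + 26*a - 20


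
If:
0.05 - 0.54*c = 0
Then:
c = 0.09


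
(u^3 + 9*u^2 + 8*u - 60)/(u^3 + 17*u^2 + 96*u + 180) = (u - 2)/(u + 6)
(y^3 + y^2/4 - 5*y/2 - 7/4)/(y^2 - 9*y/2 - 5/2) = (-4*y^3 - y^2 + 10*y + 7)/(2*(-2*y^2 + 9*y + 5))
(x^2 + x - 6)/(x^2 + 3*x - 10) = (x + 3)/(x + 5)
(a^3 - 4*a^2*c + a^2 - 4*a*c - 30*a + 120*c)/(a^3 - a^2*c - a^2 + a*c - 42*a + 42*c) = (a^2 - 4*a*c - 5*a + 20*c)/(a^2 - a*c - 7*a + 7*c)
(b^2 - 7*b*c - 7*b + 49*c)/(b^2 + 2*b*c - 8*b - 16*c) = (b^2 - 7*b*c - 7*b + 49*c)/(b^2 + 2*b*c - 8*b - 16*c)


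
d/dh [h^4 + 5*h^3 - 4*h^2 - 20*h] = 4*h^3 + 15*h^2 - 8*h - 20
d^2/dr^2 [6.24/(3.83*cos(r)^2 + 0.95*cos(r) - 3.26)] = (-366.135744*(1 - cos(r)^2)^2 - 68.11272*cos(r)^3 - 500.34504*cos(r)^2 + 116.90016*cos(r) + 533.221728)/(3.83*cos(r)^2 + 0.95*cos(r) - 3.26)^3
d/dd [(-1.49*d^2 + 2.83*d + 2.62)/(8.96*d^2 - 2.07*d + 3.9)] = (-22.2725*d^2 - 58.5724*d + 16.4604)/(80.2816*d^4 - 37.0944*d^3 + 74.1729*d^2 - 16.146*d + 15.21)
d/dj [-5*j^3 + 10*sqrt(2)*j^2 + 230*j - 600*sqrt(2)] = -15*j^2 + 20*sqrt(2)*j + 230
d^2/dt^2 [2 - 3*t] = 0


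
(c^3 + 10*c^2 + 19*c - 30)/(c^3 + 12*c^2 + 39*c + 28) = (c^3 + 10*c^2 + 19*c - 30)/(c^3 + 12*c^2 + 39*c + 28)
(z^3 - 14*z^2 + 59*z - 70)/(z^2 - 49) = (z^2 - 7*z + 10)/(z + 7)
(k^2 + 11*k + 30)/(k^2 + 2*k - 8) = (k^2 + 11*k + 30)/(k^2 + 2*k - 8)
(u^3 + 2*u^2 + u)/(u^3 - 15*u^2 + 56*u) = (u^2 + 2*u + 1)/(u^2 - 15*u + 56)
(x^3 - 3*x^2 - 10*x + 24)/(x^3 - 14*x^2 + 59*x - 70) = (x^2 - x - 12)/(x^2 - 12*x + 35)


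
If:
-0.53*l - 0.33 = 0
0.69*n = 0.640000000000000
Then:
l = -0.62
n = 0.93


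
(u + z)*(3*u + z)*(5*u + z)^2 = 75*u^4 + 130*u^3*z + 68*u^2*z^2 + 14*u*z^3 + z^4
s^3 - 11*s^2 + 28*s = s*(s - 7)*(s - 4)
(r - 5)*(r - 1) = r^2 - 6*r + 5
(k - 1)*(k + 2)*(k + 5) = k^3 + 6*k^2 + 3*k - 10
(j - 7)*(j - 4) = j^2 - 11*j + 28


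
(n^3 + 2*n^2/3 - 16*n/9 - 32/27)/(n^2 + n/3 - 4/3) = (9*n^2 - 6*n - 8)/(9*(n - 1))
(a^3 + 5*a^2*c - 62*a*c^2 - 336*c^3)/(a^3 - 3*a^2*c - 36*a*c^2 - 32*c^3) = (a^2 + 13*a*c + 42*c^2)/(a^2 + 5*a*c + 4*c^2)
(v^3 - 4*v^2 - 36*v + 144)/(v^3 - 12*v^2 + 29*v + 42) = (v^2 + 2*v - 24)/(v^2 - 6*v - 7)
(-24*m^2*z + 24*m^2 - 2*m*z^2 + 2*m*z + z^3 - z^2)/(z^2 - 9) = (-24*m^2*z + 24*m^2 - 2*m*z^2 + 2*m*z + z^3 - z^2)/(z^2 - 9)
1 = 1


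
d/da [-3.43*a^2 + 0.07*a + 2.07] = 0.07 - 6.86*a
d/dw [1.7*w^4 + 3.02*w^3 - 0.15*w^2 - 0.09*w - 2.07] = 6.8*w^3 + 9.06*w^2 - 0.3*w - 0.09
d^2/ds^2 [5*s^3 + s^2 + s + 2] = 30*s + 2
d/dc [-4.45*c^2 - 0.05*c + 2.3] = -8.9*c - 0.05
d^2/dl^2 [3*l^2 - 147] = 6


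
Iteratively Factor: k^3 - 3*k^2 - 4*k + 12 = (k - 2)*(k^2 - k - 6) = (k - 3)*(k - 2)*(k + 2)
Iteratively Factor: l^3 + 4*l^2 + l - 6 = (l + 2)*(l^2 + 2*l - 3) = (l - 1)*(l + 2)*(l + 3)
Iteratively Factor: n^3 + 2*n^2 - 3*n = (n - 1)*(n^2 + 3*n) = n*(n - 1)*(n + 3)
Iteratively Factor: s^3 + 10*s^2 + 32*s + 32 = (s + 4)*(s^2 + 6*s + 8) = (s + 2)*(s + 4)*(s + 4)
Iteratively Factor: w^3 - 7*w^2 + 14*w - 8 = (w - 1)*(w^2 - 6*w + 8) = (w - 4)*(w - 1)*(w - 2)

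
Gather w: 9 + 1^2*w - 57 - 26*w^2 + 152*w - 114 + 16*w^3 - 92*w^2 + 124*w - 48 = 16*w^3 - 118*w^2 + 277*w - 210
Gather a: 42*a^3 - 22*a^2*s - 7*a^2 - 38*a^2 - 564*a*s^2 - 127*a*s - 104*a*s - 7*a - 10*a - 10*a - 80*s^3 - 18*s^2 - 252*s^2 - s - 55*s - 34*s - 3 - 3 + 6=42*a^3 + a^2*(-22*s - 45) + a*(-564*s^2 - 231*s - 27) - 80*s^3 - 270*s^2 - 90*s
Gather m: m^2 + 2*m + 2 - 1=m^2 + 2*m + 1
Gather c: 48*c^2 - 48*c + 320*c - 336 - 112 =48*c^2 + 272*c - 448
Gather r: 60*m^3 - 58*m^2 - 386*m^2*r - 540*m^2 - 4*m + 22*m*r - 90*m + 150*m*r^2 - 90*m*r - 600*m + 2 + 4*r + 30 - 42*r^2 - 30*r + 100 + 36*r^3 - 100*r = 60*m^3 - 598*m^2 - 694*m + 36*r^3 + r^2*(150*m - 42) + r*(-386*m^2 - 68*m - 126) + 132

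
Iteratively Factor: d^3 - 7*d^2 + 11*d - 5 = (d - 5)*(d^2 - 2*d + 1) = (d - 5)*(d - 1)*(d - 1)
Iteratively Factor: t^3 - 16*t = (t + 4)*(t^2 - 4*t) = t*(t + 4)*(t - 4)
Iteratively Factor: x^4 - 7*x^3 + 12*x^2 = (x)*(x^3 - 7*x^2 + 12*x) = x*(x - 3)*(x^2 - 4*x) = x^2*(x - 3)*(x - 4)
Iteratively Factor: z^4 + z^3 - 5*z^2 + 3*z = (z - 1)*(z^3 + 2*z^2 - 3*z) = (z - 1)^2*(z^2 + 3*z) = z*(z - 1)^2*(z + 3)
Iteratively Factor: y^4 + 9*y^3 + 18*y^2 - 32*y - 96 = (y + 4)*(y^3 + 5*y^2 - 2*y - 24) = (y + 3)*(y + 4)*(y^2 + 2*y - 8) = (y + 3)*(y + 4)^2*(y - 2)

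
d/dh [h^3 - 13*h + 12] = 3*h^2 - 13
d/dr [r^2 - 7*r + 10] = 2*r - 7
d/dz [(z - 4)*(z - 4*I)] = 2*z - 4 - 4*I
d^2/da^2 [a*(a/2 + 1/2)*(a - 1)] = 3*a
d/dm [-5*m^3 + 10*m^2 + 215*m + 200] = -15*m^2 + 20*m + 215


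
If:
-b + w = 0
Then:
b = w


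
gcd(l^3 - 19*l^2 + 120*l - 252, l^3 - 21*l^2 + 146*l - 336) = l^2 - 13*l + 42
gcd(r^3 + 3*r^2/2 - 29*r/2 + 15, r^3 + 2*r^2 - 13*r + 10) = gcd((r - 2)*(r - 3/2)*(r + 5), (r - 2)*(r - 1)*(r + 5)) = r^2 + 3*r - 10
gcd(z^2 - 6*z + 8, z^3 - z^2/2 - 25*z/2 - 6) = z - 4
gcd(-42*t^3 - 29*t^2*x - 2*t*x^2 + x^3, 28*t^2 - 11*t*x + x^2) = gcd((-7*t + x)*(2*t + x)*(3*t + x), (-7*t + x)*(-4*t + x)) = -7*t + x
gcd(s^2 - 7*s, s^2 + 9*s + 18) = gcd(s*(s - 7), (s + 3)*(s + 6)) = 1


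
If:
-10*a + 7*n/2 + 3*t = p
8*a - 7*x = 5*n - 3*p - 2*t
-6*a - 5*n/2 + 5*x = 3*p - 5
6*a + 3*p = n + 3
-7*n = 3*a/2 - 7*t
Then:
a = 12124/15031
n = 16902/15031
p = -3583/15031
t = 19500/15031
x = 5819/15031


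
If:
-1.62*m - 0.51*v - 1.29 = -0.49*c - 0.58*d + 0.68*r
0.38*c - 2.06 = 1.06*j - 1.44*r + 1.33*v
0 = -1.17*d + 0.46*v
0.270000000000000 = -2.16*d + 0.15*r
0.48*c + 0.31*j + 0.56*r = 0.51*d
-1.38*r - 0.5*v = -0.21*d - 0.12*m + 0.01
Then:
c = 0.65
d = -0.12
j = -1.27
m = -0.56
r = 0.04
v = -0.31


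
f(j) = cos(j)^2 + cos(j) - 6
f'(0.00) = 0.00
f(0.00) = -4.00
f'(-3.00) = -0.14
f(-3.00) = -6.01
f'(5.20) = 1.71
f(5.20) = -5.31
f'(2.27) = 0.22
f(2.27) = -6.23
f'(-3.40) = 0.24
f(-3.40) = -6.03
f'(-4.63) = -0.83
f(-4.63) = -6.08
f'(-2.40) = -0.32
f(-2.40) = -6.19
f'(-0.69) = 1.62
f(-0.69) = -4.63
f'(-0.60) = 1.50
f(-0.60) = -4.49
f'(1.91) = -0.32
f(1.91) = -6.22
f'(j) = -2*sin(j)*cos(j) - sin(j)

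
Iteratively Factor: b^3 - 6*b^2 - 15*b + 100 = (b - 5)*(b^2 - b - 20) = (b - 5)^2*(b + 4)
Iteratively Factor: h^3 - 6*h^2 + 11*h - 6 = (h - 1)*(h^2 - 5*h + 6) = (h - 2)*(h - 1)*(h - 3)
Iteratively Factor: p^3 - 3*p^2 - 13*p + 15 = (p - 5)*(p^2 + 2*p - 3) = (p - 5)*(p - 1)*(p + 3)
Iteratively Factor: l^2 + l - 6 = (l + 3)*(l - 2)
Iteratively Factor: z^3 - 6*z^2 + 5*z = (z - 5)*(z^2 - z) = z*(z - 5)*(z - 1)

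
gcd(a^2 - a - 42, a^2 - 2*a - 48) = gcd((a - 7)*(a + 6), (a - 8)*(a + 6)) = a + 6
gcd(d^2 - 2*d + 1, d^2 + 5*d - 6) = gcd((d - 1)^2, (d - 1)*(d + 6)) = d - 1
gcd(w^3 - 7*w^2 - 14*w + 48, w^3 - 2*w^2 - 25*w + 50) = w - 2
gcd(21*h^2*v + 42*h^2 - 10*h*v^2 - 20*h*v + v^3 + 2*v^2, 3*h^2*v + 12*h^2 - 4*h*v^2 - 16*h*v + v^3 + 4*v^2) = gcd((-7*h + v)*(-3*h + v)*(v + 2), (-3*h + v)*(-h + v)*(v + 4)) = -3*h + v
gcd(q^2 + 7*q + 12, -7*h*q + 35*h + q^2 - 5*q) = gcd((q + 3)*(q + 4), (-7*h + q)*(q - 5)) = 1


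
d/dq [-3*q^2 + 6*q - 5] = 6 - 6*q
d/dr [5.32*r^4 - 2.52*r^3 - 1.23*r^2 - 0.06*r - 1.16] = 21.28*r^3 - 7.56*r^2 - 2.46*r - 0.06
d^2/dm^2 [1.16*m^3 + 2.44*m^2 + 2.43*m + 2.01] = 6.96*m + 4.88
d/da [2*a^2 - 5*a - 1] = 4*a - 5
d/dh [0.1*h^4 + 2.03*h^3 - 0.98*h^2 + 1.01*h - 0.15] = 0.4*h^3 + 6.09*h^2 - 1.96*h + 1.01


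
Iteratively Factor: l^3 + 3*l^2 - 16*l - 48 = (l + 3)*(l^2 - 16) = (l - 4)*(l + 3)*(l + 4)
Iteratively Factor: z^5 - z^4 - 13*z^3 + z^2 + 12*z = (z + 1)*(z^4 - 2*z^3 - 11*z^2 + 12*z) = z*(z + 1)*(z^3 - 2*z^2 - 11*z + 12) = z*(z + 1)*(z + 3)*(z^2 - 5*z + 4) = z*(z - 4)*(z + 1)*(z + 3)*(z - 1)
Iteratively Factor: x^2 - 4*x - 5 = (x - 5)*(x + 1)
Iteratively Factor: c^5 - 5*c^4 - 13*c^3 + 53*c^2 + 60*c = (c - 4)*(c^4 - c^3 - 17*c^2 - 15*c) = (c - 5)*(c - 4)*(c^3 + 4*c^2 + 3*c) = (c - 5)*(c - 4)*(c + 3)*(c^2 + c) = c*(c - 5)*(c - 4)*(c + 3)*(c + 1)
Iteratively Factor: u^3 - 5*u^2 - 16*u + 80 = (u - 5)*(u^2 - 16) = (u - 5)*(u - 4)*(u + 4)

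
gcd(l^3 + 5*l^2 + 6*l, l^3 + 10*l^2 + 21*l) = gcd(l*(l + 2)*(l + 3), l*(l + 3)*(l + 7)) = l^2 + 3*l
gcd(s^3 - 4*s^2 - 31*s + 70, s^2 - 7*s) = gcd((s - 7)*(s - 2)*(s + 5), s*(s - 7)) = s - 7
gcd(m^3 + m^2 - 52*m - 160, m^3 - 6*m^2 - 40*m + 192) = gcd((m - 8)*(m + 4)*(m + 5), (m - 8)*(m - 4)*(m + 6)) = m - 8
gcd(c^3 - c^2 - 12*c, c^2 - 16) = c - 4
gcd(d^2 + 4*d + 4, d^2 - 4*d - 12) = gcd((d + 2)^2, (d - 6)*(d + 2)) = d + 2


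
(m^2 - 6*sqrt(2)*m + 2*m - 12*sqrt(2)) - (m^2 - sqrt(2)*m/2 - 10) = -11*sqrt(2)*m/2 + 2*m - 12*sqrt(2) + 10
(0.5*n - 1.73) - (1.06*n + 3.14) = -0.56*n - 4.87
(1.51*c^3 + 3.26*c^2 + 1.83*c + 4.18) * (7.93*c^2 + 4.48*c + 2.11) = 11.9743*c^5 + 32.6166*c^4 + 32.3028*c^3 + 48.2244*c^2 + 22.5877*c + 8.8198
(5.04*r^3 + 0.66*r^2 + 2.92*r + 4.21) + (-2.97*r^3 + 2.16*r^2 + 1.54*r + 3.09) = 2.07*r^3 + 2.82*r^2 + 4.46*r + 7.3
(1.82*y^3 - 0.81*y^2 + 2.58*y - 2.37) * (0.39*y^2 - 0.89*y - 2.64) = 0.7098*y^5 - 1.9357*y^4 - 3.0777*y^3 - 1.0821*y^2 - 4.7019*y + 6.2568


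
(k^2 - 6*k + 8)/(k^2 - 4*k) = (k - 2)/k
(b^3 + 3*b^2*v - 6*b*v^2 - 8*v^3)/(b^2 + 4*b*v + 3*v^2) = (b^2 + 2*b*v - 8*v^2)/(b + 3*v)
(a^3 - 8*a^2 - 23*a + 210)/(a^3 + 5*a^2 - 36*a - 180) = (a - 7)/(a + 6)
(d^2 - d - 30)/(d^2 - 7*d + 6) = (d + 5)/(d - 1)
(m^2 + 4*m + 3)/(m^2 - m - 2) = (m + 3)/(m - 2)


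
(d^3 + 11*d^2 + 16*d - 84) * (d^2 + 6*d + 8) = d^5 + 17*d^4 + 90*d^3 + 100*d^2 - 376*d - 672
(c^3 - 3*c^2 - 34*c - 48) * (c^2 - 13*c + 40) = c^5 - 16*c^4 + 45*c^3 + 274*c^2 - 736*c - 1920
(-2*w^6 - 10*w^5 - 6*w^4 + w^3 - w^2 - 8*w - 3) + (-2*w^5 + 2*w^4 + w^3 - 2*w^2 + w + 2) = -2*w^6 - 12*w^5 - 4*w^4 + 2*w^3 - 3*w^2 - 7*w - 1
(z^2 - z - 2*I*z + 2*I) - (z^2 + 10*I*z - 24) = -z - 12*I*z + 24 + 2*I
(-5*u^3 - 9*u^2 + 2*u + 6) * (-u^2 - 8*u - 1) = 5*u^5 + 49*u^4 + 75*u^3 - 13*u^2 - 50*u - 6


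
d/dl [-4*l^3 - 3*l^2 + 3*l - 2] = -12*l^2 - 6*l + 3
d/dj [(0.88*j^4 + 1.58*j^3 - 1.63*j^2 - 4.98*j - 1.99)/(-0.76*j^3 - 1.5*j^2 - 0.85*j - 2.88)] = (-0.6688*j^6 - 2.64*j^5 - 5.8528*j^4 - 20.3932*j^3 - 24.2729*j^2 + 3.4188*j + 12.6509)/(0.5776*j^6 + 2.28*j^5 + 3.542*j^4 + 6.9276*j^3 + 9.3625*j^2 + 4.896*j + 8.2944)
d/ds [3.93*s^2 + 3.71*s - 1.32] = 7.86*s + 3.71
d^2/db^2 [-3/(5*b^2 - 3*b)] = 6*(5*b*(5*b - 3) - (10*b - 3)^2)/(b^3*(5*b - 3)^3)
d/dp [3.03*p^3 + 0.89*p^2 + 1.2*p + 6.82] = 9.09*p^2 + 1.78*p + 1.2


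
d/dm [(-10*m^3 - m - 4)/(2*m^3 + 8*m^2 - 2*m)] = (-20*m^4 + 11*m^3 + 8*m^2 + 16*m - 2)/(m^2*(m^4 + 8*m^3 + 14*m^2 - 8*m + 1))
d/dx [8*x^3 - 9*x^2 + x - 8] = 24*x^2 - 18*x + 1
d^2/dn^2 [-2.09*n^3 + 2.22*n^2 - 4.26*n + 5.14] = 4.44 - 12.54*n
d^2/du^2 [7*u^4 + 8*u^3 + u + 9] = 12*u*(7*u + 4)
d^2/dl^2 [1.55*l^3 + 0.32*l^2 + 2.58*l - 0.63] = 9.3*l + 0.64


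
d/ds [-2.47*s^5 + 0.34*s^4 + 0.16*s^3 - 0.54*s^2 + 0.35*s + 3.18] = -12.35*s^4 + 1.36*s^3 + 0.48*s^2 - 1.08*s + 0.35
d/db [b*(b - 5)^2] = (b - 5)*(3*b - 5)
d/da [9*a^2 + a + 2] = 18*a + 1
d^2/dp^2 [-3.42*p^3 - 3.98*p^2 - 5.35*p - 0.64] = -20.52*p - 7.96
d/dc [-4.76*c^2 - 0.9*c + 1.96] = -9.52*c - 0.9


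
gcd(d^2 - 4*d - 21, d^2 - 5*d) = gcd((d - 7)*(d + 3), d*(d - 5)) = 1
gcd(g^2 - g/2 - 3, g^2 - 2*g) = g - 2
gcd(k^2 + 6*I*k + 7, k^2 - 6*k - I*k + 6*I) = k - I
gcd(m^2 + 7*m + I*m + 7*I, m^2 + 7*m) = m + 7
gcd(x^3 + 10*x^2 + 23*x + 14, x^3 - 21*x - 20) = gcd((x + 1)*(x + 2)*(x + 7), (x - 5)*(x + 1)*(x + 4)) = x + 1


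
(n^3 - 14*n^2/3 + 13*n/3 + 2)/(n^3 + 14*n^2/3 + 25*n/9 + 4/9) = 3*(n^2 - 5*n + 6)/(3*n^2 + 13*n + 4)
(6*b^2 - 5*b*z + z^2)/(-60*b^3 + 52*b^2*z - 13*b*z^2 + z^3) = (-3*b + z)/(30*b^2 - 11*b*z + z^2)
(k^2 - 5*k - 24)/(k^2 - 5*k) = (k^2 - 5*k - 24)/(k*(k - 5))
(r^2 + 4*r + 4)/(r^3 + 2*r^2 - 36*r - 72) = (r + 2)/(r^2 - 36)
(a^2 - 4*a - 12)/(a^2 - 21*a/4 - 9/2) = 4*(a + 2)/(4*a + 3)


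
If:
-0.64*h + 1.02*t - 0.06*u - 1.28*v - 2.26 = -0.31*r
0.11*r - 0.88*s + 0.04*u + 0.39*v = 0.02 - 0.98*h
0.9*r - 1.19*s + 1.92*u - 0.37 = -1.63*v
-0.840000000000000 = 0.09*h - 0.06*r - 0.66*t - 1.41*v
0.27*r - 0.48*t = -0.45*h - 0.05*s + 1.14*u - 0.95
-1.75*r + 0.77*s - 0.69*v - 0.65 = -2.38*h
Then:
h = 0.58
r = 0.82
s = 0.61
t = 1.96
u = 0.46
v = -0.32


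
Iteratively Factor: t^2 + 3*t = (t + 3)*(t)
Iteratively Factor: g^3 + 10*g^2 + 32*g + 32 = (g + 2)*(g^2 + 8*g + 16) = (g + 2)*(g + 4)*(g + 4)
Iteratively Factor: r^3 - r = (r - 1)*(r^2 + r) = (r - 1)*(r + 1)*(r)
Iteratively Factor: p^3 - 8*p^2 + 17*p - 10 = (p - 5)*(p^2 - 3*p + 2) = (p - 5)*(p - 1)*(p - 2)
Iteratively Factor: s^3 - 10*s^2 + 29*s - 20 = (s - 4)*(s^2 - 6*s + 5) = (s - 4)*(s - 1)*(s - 5)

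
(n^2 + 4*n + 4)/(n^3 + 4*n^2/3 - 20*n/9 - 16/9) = 9*(n + 2)/(9*n^2 - 6*n - 8)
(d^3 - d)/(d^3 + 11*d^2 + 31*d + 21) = d*(d - 1)/(d^2 + 10*d + 21)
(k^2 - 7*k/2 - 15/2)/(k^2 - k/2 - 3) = (k - 5)/(k - 2)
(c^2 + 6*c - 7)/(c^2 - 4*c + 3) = (c + 7)/(c - 3)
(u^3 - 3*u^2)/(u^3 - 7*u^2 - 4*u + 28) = u^2*(u - 3)/(u^3 - 7*u^2 - 4*u + 28)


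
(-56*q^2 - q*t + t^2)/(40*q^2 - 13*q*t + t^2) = (-7*q - t)/(5*q - t)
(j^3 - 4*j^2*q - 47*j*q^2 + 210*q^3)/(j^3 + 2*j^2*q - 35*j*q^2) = (j - 6*q)/j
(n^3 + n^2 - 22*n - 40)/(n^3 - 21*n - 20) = (n + 2)/(n + 1)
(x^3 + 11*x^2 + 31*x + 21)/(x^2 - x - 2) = (x^2 + 10*x + 21)/(x - 2)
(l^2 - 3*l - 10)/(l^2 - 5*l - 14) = (l - 5)/(l - 7)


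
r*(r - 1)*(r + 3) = r^3 + 2*r^2 - 3*r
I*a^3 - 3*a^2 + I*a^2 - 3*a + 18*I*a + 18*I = (a - 3*I)*(a + 6*I)*(I*a + I)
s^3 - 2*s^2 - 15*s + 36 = (s - 3)^2*(s + 4)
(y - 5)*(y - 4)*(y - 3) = y^3 - 12*y^2 + 47*y - 60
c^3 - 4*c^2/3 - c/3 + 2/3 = (c - 1)^2*(c + 2/3)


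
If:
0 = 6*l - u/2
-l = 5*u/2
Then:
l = 0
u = 0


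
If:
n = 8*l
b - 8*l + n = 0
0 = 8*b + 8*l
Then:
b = 0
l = 0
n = 0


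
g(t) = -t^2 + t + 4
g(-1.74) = -0.77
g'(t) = 1 - 2*t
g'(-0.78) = 2.56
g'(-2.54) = 6.08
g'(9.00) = -17.00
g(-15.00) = -236.00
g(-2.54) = -4.99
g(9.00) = -68.00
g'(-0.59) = 2.18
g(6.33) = -29.74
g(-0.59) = 3.06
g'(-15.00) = 31.00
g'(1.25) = -1.50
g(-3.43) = -11.19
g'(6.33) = -11.66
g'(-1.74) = 4.48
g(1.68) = 2.86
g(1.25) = 3.69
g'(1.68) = -2.36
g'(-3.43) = 7.86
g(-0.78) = 2.61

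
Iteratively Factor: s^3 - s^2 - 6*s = (s - 3)*(s^2 + 2*s) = (s - 3)*(s + 2)*(s)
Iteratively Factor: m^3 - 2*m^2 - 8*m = (m + 2)*(m^2 - 4*m) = (m - 4)*(m + 2)*(m)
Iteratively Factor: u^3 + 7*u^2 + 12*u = (u + 3)*(u^2 + 4*u) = u*(u + 3)*(u + 4)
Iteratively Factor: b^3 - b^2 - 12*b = (b + 3)*(b^2 - 4*b) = b*(b + 3)*(b - 4)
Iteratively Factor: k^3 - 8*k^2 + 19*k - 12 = (k - 4)*(k^2 - 4*k + 3) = (k - 4)*(k - 1)*(k - 3)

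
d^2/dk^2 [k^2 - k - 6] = 2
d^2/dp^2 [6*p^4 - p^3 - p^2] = 72*p^2 - 6*p - 2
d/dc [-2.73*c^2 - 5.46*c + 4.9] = -5.46*c - 5.46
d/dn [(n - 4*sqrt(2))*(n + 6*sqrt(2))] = 2*n + 2*sqrt(2)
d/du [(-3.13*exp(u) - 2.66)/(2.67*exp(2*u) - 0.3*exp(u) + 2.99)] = (8.3571*exp(2*u) + 14.2044*exp(u) - 10.1567)*exp(u)/(7.1289*exp(4*u) - 1.602*exp(3*u) + 16.0566*exp(2*u) - 1.794*exp(u) + 8.9401)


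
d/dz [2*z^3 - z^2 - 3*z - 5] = 6*z^2 - 2*z - 3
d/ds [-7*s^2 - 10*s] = -14*s - 10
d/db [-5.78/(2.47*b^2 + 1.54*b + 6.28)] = (28.5532*b + 8.9012)/(2.47*b^2 + 1.54*b + 6.28)^2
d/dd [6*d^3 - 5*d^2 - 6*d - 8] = 18*d^2 - 10*d - 6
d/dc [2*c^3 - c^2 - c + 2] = 6*c^2 - 2*c - 1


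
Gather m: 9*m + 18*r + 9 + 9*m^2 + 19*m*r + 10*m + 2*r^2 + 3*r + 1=9*m^2 + m*(19*r + 19) + 2*r^2 + 21*r + 10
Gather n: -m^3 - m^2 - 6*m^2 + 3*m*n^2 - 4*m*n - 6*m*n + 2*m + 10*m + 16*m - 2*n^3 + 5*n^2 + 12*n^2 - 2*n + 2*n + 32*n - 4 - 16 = -m^3 - 7*m^2 + 28*m - 2*n^3 + n^2*(3*m + 17) + n*(32 - 10*m) - 20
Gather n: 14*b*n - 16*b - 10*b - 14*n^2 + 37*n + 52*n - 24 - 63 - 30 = -26*b - 14*n^2 + n*(14*b + 89) - 117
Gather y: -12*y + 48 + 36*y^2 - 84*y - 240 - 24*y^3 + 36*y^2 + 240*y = -24*y^3 + 72*y^2 + 144*y - 192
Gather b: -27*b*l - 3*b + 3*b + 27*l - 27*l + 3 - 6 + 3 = -27*b*l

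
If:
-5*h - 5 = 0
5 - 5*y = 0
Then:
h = -1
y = 1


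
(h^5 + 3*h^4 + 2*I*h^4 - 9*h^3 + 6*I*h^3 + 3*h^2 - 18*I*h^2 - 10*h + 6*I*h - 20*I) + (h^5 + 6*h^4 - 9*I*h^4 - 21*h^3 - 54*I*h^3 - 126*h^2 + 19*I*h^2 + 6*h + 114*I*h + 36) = 2*h^5 + 9*h^4 - 7*I*h^4 - 30*h^3 - 48*I*h^3 - 123*h^2 + I*h^2 - 4*h + 120*I*h + 36 - 20*I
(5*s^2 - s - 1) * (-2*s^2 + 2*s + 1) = -10*s^4 + 12*s^3 + 5*s^2 - 3*s - 1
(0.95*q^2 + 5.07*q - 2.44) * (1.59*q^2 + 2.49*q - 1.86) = 1.5105*q^4 + 10.4268*q^3 + 6.9777*q^2 - 15.5058*q + 4.5384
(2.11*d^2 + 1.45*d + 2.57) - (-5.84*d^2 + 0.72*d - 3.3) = 7.95*d^2 + 0.73*d + 5.87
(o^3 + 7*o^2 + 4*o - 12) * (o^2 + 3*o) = o^5 + 10*o^4 + 25*o^3 - 36*o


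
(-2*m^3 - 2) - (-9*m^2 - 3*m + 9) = -2*m^3 + 9*m^2 + 3*m - 11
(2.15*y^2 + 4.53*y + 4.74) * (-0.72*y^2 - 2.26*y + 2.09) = -1.548*y^4 - 8.1206*y^3 - 9.1571*y^2 - 1.2447*y + 9.9066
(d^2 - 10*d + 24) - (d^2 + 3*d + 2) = 22 - 13*d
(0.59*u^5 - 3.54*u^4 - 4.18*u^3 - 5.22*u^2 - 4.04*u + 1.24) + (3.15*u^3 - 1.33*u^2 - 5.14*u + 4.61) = 0.59*u^5 - 3.54*u^4 - 1.03*u^3 - 6.55*u^2 - 9.18*u + 5.85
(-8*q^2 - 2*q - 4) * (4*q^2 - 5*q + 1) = -32*q^4 + 32*q^3 - 14*q^2 + 18*q - 4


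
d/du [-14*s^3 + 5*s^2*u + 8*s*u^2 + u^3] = 5*s^2 + 16*s*u + 3*u^2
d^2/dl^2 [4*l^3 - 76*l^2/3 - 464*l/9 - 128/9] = 24*l - 152/3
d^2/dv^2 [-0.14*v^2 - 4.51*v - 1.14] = -0.280000000000000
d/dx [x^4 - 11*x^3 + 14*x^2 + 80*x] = 4*x^3 - 33*x^2 + 28*x + 80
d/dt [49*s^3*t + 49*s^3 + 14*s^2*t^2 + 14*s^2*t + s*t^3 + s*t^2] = s*(49*s^2 + 28*s*t + 14*s + 3*t^2 + 2*t)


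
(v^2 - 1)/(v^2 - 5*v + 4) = (v + 1)/(v - 4)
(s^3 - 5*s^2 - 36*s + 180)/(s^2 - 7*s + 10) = (s^2 - 36)/(s - 2)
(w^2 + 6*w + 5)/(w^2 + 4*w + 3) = (w + 5)/(w + 3)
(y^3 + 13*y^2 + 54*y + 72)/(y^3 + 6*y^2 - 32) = (y^2 + 9*y + 18)/(y^2 + 2*y - 8)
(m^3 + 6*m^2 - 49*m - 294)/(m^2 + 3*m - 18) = (m^2 - 49)/(m - 3)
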